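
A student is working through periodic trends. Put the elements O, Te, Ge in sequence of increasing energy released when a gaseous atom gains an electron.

Ge < O < Te

O is in period 2, group 16; Ge is in period 4, group 14; Te is in period 5, group 16.
EA tends to increase across a period and decrease down a group, though the pattern is less regular than for IE or radius.
Here both period and group differ, so the two effects have to be weighed against each other.
O > Ge: both effects reinforce here, so O is clearly the higher of the two.
Te > O: this pair runs against the simple trend — see the exception note.
Note the exception: Te has a higher electron affinity than O, contrary to the simple trend — O's compact 2p subshell gives strong electron–electron repulsion on the added electron.
Approximate values (kJ/mol): O 141, Ge 119, Te 190.
So from lowest to highest: Ge < O < Te.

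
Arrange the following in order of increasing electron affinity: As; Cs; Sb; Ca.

Ca < Cs < As < Sb

Ca is in period 4, group 2; As is in period 4, group 15; Sb is in period 5, group 15; Cs is in period 6, group 1.
EA tends to increase across a period and decrease down a group, though the pattern is less regular than for IE or radius.
These span different periods and groups, so the two trends combine.
Cs > Ca: this pair runs against the simple trend — see the exception note.
As > Cs: relative to Cs, both the across-period and down-group shifts push As's electron affinity up.
Sb > As: this pair runs against the simple trend — see the exception note.
Note the exception: Cs has a higher electron affinity than Ca, contrary to the simple trend — adding an electron to Ca (ns²) has to open a new, higher-energy np subshell, which is unfavourable.
Note the exception: Sb has a higher electron affinity than As, contrary to the simple trend — both are half-filled np³, but the pairing/repulsion penalty for the added electron shrinks as the p orbitals become larger and more diffuse down the group, and for Sb that outweighs the weaker nuclear attraction.
Tabulated electron affinity (kJ/mol): Ca 2, As 78, Sb 103, Cs 46.
So from lowest to highest: Ca < Cs < As < Sb.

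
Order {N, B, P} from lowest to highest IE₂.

P < B < N

Consider each +1 ion: N⁺ still has 4 valence electrons; B⁺ still has 2 valence electrons; P⁺ still has 4 valence electrons.
All are still removing valence electrons, so compare the +1 ions as you would atoms: IE_2 generally rises across a period (higher Z_eff) and falls down a group (larger shell), subject to the usual subshell exceptions.
Valence configurations: N⁺ [He]2s²2p², B⁺ [He]2s², P⁺ [Ne]3s²3p².
The numbers (kJ/mol): N 2856, B 2427, P 1907.
Hence IE_2: P < B < N.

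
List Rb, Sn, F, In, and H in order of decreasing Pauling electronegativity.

F > H > Sn > In > Rb

H is in period 1, group 1; F is in period 2, group 17; Rb is in period 5, group 1; In is in period 5, group 13; Sn is in period 5, group 14.
Atoms toward the upper right of the periodic table pull bonding electrons most strongly.
Neither a single period nor a single group — weigh both effects.
In > Rb: In lies to the right of Rb in period 5, so the across-period effect alone puts In higher.
Sn > In: Sn lies to the right of In in period 5, so the across-period effect alone puts Sn higher.
H > Sn: the two effects oppose for this pair; the down-group effect wins (2.20 vs 1.96).
F > H: the two effects oppose for this pair; the across-period effect wins (3.98 vs 2.20).
Approximate values (Pauling): H 2.20, F 3.98, Rb 0.82, In 1.78, Sn 1.96.
So from highest to lowest: F > H > Sn > In > Rb.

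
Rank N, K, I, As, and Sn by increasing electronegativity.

K, Sn, As, I, N

N is in period 2, group 15; K is in period 4, group 1; As is in period 4, group 15; Sn is in period 5, group 14; I is in period 5, group 17.
Smaller atoms with higher effective nuclear charge are more electronegative.
These span different periods and groups, so the two trends combine.
Sn > K: period and group pull opposite ways; the across-period shift dominates (1.96 vs 0.82).
As > Sn: relative to Sn, both the across-period and down-group shifts push As's electronegativity up.
I > As: the two effects oppose for this pair; the across-period effect wins (2.66 vs 2.18).
N > I: the two effects oppose for this pair; the down-group effect wins (3.04 vs 2.66).
For reference (Pauling): N 3.04, K 0.82, As 2.18, Sn 1.96, I 2.66.
So from lowest to highest: K < Sn < As < I < N.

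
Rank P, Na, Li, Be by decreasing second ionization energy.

Li > Na > P > Be

IE_2 is the cost of taking one more electron from the +1 cation: P⁺ still has 4 valence electrons; Na⁺ is the bare [Ne] core; Li⁺ is the bare [He] core; Be⁺ still has 1 valence electron.
Breaking into a closed-shell core is much more expensive than removing a leftover valence electron — Na and Li have the largest IE_2 here.
Valence configurations: P⁺ [Ne]3s²3p², Be⁺ [He]2s¹.
The numbers (kJ/mol): P 1907, Na 4562, Li 7298, Be 1757.
So the second ionization energies run Be < P < Na < Li.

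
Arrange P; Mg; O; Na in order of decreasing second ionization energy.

Na, O, P, Mg

The second ionization energy removes an electron from the +1 ion. For each element: P⁺ still has 4 valence electrons; Mg⁺ still has 1 valence electron; O⁺ still has 5 valence electrons; Na⁺ is the bare [Ne] core.
Core electrons are held far more tightly than valence electrons, so Na tops the IE_2 order.
Valence configurations: P⁺ [Ne]3s²3p², Mg⁺ [Ne]3s¹, O⁺ [He]2s²2p³.
Approximate IE_2 values (kJ/mol): P 1907, Mg 1451, O 3388, Na 4562.
Putting it together, IE_2: Mg < P < O < Na.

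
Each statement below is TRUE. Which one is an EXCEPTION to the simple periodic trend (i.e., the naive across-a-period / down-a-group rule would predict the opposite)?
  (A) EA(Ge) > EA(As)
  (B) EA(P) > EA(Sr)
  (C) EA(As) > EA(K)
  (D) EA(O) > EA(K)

(A)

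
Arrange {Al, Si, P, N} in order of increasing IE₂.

IE_2 is the cost of taking one more electron from the +1 cation: Al⁺ still has 2 valence electrons; Si⁺ still has 3 valence electrons; P⁺ still has 4 valence electrons; N⁺ still has 4 valence electrons.
All are still removing valence electrons, so compare the +1 ions as you would atoms: IE_2 generally rises across a period (higher Z_eff) and falls down a group (larger shell), subject to the usual subshell exceptions.
Valence configurations: Al⁺ [Ne]3s², Si⁺ [Ne]3s²3p¹, P⁺ [Ne]3s²3p², N⁺ [He]2s²2p².
Si⁺ loses a lone 3p electron whereas Al⁺ must break into a filled 3s² pair, so IE_2(Al) > IE_2(Si) even though Si has the higher nuclear charge.
The numbers (kJ/mol): Al 1817, Si 1577, P 1907, N 2856.
So the second ionization energies run Si < Al < P < N.

Si, Al, P, N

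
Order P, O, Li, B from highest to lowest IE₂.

Li > O > B > P

Consider each +1 ion: P⁺ still has 4 valence electrons; O⁺ still has 5 valence electrons; Li⁺ is the bare [He] core; B⁺ still has 2 valence electrons.
Breaking into a closed-shell core is much more expensive than removing a leftover valence electron — Li has the largest IE_2 here.
Valence configurations: P⁺ [Ne]3s²3p², O⁺ [He]2s²2p³, B⁺ [He]2s².
The numbers (kJ/mol): P 1907, O 3388, Li 7298, B 2427.
Putting it together, IE_2: P < B < O < Li.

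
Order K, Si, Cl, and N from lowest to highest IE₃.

IE_3 is the cost of taking one more electron from the +2 cation: K²⁺ is already 1 electron into the core; Si²⁺ still has 2 valence electrons; Cl²⁺ still has 5 valence electrons; N²⁺ still has 3 valence electrons.
Usually core removal costs more than valence removal, but here the competition is close: a tightly held n=2 valence electron can cost more to remove than an n=3 core electron, so the actual values have to decide it.
Valence configurations: Si²⁺ [Ne]3s², Cl²⁺ [Ne]3s²3p³, N²⁺ [He]2s²2p¹.
Tabulated IE_3 (kJ/mol): K 4420, Si 3232, Cl 3822, N 4578.
So the third ionization energies run Si < Cl < K < N.

Si, Cl, K, N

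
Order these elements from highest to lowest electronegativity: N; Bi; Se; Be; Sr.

N > Se > Bi > Be > Sr

Be is in period 2, group 2; N is in period 2, group 15; Se is in period 4, group 16; Sr is in period 5, group 2; Bi is in period 6, group 15.
EN rises left→right (higher Z_eff, smaller atoms) and falls top→bottom (larger, more shielded atoms).
Neither a single period nor a single group — weigh both effects.
Be > Sr: Be sits above Sr in group 2, so the down-group effect alone puts Be higher.
Bi > Be: period and group pull opposite ways; the across-period shift dominates (2.02 vs 1.57).
Se > Bi: both effects reinforce here, so Se is clearly the higher of the two.
N > Se: period and group pull opposite ways; the down-group shift dominates (3.04 vs 2.55).
Approximate values (Pauling): Be 1.57, N 3.04, Se 2.55, Sr 0.95, Bi 2.02.
So from highest to lowest: N > Se > Bi > Be > Sr.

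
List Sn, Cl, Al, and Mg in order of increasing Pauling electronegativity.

Mg is in period 3, group 2; Al is in period 3, group 13; Cl is in period 3, group 17; Sn is in period 5, group 14.
Smaller atoms with higher effective nuclear charge are more electronegative.
These span different periods and groups, so the two trends combine.
Al > Mg: both are in period 3; the period trend gives Al the larger value.
Sn > Al: the two effects oppose for this pair; the across-period effect wins (1.96 vs 1.61).
Cl > Sn: relative to Sn, both the across-period and down-group shifts push Cl's electronegativity up.
Approximate values (Pauling): Mg 1.31, Al 1.61, Cl 3.16, Sn 1.96.
So from lowest to highest: Mg < Al < Sn < Cl.

Mg, Al, Sn, Cl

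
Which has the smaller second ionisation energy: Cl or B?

After 1 electron has been removed, what remains? Cl⁺ still has 6 valence electrons; B⁺ still has 2 valence electrons.
All are still removing valence electrons, so compare the +1 ions as you would atoms: IE_2 generally rises across a period (higher Z_eff) and falls down a group (larger shell), subject to the usual subshell exceptions.
Valence configurations: Cl⁺ [Ne]3s²3p⁴, B⁺ [He]2s².
The numbers (kJ/mol): Cl 2298, B 2427.
Hence IE_2: Cl < B.

Cl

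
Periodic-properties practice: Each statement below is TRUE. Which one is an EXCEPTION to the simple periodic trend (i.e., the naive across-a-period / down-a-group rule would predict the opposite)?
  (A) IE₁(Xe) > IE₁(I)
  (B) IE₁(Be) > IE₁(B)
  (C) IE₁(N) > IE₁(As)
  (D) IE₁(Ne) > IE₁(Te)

(B)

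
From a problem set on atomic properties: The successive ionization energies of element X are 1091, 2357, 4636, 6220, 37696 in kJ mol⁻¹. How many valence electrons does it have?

Look for the largest jump between consecutive ionization energies: IE5/IE4 ≈ 6.1, far larger than any earlier ratio.
That jump marks the point where a core electron is being removed. So the atom has 4 valence electrons.

4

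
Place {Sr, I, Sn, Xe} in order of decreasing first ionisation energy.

Xe > I > Sn > Sr

Sr is in period 5, group 2; Sn is in period 5, group 14; I is in period 5, group 17; Xe is in period 5, group 18.
Across a period the outer electron is held more tightly (higher IE₁); down a group it sits in a higher shell, more shielded, and comes off more easily.
All lie in period 5, so first ionization energy increases left to right.
So from highest to lowest: Xe > I > Sn > Sr.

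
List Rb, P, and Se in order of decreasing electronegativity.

P is in period 3, group 15; Se is in period 4, group 16; Rb is in period 5, group 1.
Atoms toward the upper right of the periodic table pull bonding electrons most strongly.
These span different periods and groups, so the two trends combine.
P > Rb: relative to Rb, both the across-period and down-group shifts push P's electronegativity up.
Se > P: period and group pull opposite ways; the across-period shift dominates (2.55 vs 2.19).
For reference (Pauling): P 2.19, Se 2.55, Rb 0.82.
So from highest to lowest: Se > P > Rb.

Se > P > Rb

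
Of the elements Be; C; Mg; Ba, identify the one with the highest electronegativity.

EN rises left→right (higher Z_eff, smaller atoms) and falls top→bottom (larger, more shielded atoms).
These span different periods and groups, so the two trends combine.
Mg > Ba: Mg sits above Ba in group 2, so the down-group effect alone puts Mg higher.
Be > Mg: they share group 2; the group trend gives Be the larger value.
C > Be: C lies to the right of Be in period 2, so the across-period effect alone puts C higher.
Tabulated electronegativity (Pauling): Be 1.57, C 2.55, Mg 1.31, Ba 0.89.
The highest electronegativity among these belongs to C.

C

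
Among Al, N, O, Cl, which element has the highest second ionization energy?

O

Consider each +1 ion: Al⁺ still has 2 valence electrons; N⁺ still has 4 valence electrons; O⁺ still has 5 valence electrons; Cl⁺ still has 6 valence electrons.
All are still removing valence electrons, so compare the +1 ions as you would atoms: IE_2 generally rises across a period (higher Z_eff) and falls down a group (larger shell), subject to the usual subshell exceptions.
Valence configurations: Al⁺ [Ne]3s², N⁺ [He]2s²2p², O⁺ [He]2s²2p³, Cl⁺ [Ne]3s²3p⁴.
Approximate IE_2 values (kJ/mol): Al 1817, N 2856, O 3388, Cl 2298.
Hence IE_2: Al < Cl < N < O.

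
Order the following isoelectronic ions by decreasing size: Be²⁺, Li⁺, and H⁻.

H⁻, Li⁺, Be²⁺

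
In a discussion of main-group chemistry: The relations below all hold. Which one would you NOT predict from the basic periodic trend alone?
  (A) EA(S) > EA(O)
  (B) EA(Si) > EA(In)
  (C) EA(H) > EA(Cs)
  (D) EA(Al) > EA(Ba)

The general trend: electron affinity increases across a period and decreases down a group.
(A) S (period 3, group 16) vs O (period 2, group 16): the stated order contradicts the simple trend.
(B) Si (period 3, group 14) vs In (period 5, group 13): the stated order agrees with the simple trend.
(C) H (period 1, group 1) vs Cs (period 6, group 1): the stated order agrees with the simple trend.
(D) Al (period 3, group 13) vs Ba (period 6, group 2): the stated order agrees with the simple trend.
The exception is (A): the compact 2p subshell of O repels the added electron more than S's larger 3p does.

(A)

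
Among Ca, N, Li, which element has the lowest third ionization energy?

N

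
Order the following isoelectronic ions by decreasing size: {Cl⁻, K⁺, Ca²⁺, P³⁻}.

P³⁻, Cl⁻, K⁺, Ca²⁺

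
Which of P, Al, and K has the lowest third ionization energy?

Al

The third ionization energy removes an electron from the +2 ion. For each element: P²⁺ still has 3 valence electrons; Al²⁺ still has 1 valence electron; K²⁺ is already 1 electron into the core.
Breaking into a closed-shell core is much more expensive than removing a leftover valence electron — K has the largest IE_3 here.
Valence configurations: P²⁺ [Ne]3s²3p¹, Al²⁺ [Ne]3s¹.
Approximate IE_3 values (kJ/mol): P 2914, Al 2745, K 4420.
Putting it together, IE_3: Al < P < K.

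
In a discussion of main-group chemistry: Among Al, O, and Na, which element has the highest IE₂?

After 1 electron has been removed, what remains? Al⁺ still has 2 valence electrons; O⁺ still has 5 valence electrons; Na⁺ is the bare [Ne] core.
Core electrons are held far more tightly than valence electrons, so Na tops the IE_2 order.
Valence configurations: Al⁺ [Ne]3s², O⁺ [He]2s²2p³.
The numbers (kJ/mol): Al 1817, O 3388, Na 4562.
Overall IE_2 order: Al < O < Na.

Na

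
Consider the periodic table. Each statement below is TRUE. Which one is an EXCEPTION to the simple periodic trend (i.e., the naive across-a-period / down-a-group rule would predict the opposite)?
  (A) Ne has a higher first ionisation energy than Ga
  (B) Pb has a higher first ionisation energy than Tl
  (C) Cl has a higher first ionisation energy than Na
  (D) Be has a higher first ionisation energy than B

(D)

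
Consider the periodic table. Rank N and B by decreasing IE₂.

N, B

After 1 electron has been removed, what remains? N⁺ still has 4 valence electrons; B⁺ still has 2 valence electrons.
All are still removing valence electrons, so compare the +1 ions as you would atoms: IE_2 generally rises across a period (higher Z_eff) and falls down a group (larger shell), subject to the usual subshell exceptions.
Valence configurations: N⁺ [He]2s²2p², B⁺ [He]2s².
Approximate IE_2 values (kJ/mol): N 2856, B 2427.
Hence IE_2: B < N.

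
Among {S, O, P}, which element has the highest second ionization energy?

O

Consider each +1 ion: S⁺ still has 5 valence electrons; O⁺ still has 5 valence electrons; P⁺ still has 4 valence electrons.
All are still removing valence electrons, so compare the +1 ions as you would atoms: IE_2 generally rises across a period (higher Z_eff) and falls down a group (larger shell), subject to the usual subshell exceptions.
Valence configurations: S⁺ [Ne]3s²3p³, O⁺ [He]2s²2p³, P⁺ [Ne]3s²3p².
Tabulated IE_2 (kJ/mol): S 2252, O 3388, P 1907.
Putting it together, IE_2: P < S < O.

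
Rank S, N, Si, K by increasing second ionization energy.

Si < S < N < K

The second ionization energy removes an electron from the +1 ion. For each element: S⁺ still has 5 valence electrons; N⁺ still has 4 valence electrons; Si⁺ still has 3 valence electrons; K⁺ is the bare [Ar] core.
Pulling an electron out of a noble-gas core costs far more than removing a remaining valence electron, so K sits at the high end of IE_2.
Valence configurations: S⁺ [Ne]3s²3p³, N⁺ [He]2s²2p², Si⁺ [Ne]3s²3p¹.
Approximate IE_2 values (kJ/mol): S 2252, N 2856, Si 1577, K 3052.
So the second ionization energies run Si < S < N < K.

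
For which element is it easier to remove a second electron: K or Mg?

Mg

IE_2 is the cost of taking one more electron from the +1 cation: K⁺ is the bare [Ar] core; Mg⁺ still has 1 valence electron.
Breaking into a closed-shell core is much more expensive than removing a leftover valence electron — K has the largest IE_2 here.
The numbers (kJ/mol): K 3052, Mg 1451.
Overall IE_2 order: Mg < K.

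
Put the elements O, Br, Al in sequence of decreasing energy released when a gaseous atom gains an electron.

Br, O, Al

EA tends to increase across a period and decrease down a group, though the pattern is less regular than for IE or radius.
Neither a single period nor a single group — weigh both effects.
O > Al: both effects reinforce here, so O is clearly the higher of the two.
Br > O: the two effects oppose for this pair; the across-period effect wins (325 vs 141 kJ/mol).
Approximate values (kJ/mol): O 141, Al 42, Br 325.
So from highest to lowest: Br > O > Al.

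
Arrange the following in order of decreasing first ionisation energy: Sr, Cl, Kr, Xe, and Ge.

Removing the outermost electron gets harder across a period and easier down a group.
Neither a single period nor a single group — weigh both effects.
Ge > Sr: both effects reinforce here, so Ge is clearly the higher of the two.
Xe > Ge: period and group pull opposite ways; the across-period shift dominates (1170 vs 762 kJ/mol).
Cl > Xe: period and group pull opposite ways; the down-group shift dominates (1251 vs 1170 kJ/mol).
Kr > Cl: period and group pull opposite ways; the across-period shift dominates (1351 vs 1251 kJ/mol).
For reference (kJ/mol): Cl 1251, Ge 762, Kr 1351, Sr 550, Xe 1170.
So from highest to lowest: Kr > Cl > Xe > Ge > Sr.

Kr > Cl > Xe > Ge > Sr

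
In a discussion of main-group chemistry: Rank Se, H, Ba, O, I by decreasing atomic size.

H is in period 1, group 1; O is in period 2, group 16; Se is in period 4, group 16; I is in period 5, group 17; Ba is in period 6, group 2.
Across a period the added protons contract the valence shell; down a group each new principal shell makes the atom larger.
These span different periods and groups, so the two trends combine.
O > H: the two effects oppose for this pair; the down-group effect wins (63 vs 32 pm).
Se > O: Se sits below O in group 16, so the down-group effect alone puts Se larger.
I > Se: the two effects oppose for this pair; the down-group effect wins (133 vs 116 pm).
Ba > I: both effects reinforce here, so Ba is clearly the larger of the two.
For reference (pm): H 32, O 63, Se 116, I 133, Ba 196.
So from largest to smallest: Ba > I > Se > O > H.

Ba > I > Se > O > H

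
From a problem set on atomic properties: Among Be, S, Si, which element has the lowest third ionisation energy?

The third ionization energy removes an electron from the +2 ion. For each element: Be²⁺ is the bare [He] core; S²⁺ still has 4 valence electrons; Si²⁺ still has 2 valence electrons.
Pulling an electron out of a noble-gas core costs far more than removing a remaining valence electron, so Be sits at the high end of IE_3.
Valence configurations: S²⁺ [Ne]3s²3p², Si²⁺ [Ne]3s².
Approximate IE_3 values (kJ/mol): Be 14849, S 3357, Si 3232.
Hence IE_3: Si < S < Be.

Si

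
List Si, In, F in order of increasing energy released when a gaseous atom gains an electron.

In < Si < F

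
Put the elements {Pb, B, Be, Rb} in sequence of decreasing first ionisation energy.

Across a period the outer electron is held more tightly (higher IE₁); down a group it sits in a higher shell, more shielded, and comes off more easily.
These span different periods and groups, so the two trends combine.
Pb > Rb: period and group pull opposite ways; the across-period shift dominates (716 vs 403 kJ/mol).
B > Pb: the two effects oppose for this pair; the down-group effect wins (801 vs 716 kJ/mol).
Be > B: this pair runs against the simple trend — see the exception note.
Note the exception: Be has a higher first ionization energy than B, contrary to the simple trend — removing B's lone 2p electron is easier than breaking Be's filled 2s².
Approximate values (kJ/mol): Be 900, B 801, Rb 403, Pb 716.
So from highest to lowest: Be > B > Pb > Rb.

Be > B > Pb > Rb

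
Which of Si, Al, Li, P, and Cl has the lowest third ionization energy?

Consider each +2 ion: Si²⁺ still has 2 valence electrons; Al²⁺ still has 1 valence electron; Li²⁺ is already 1 electron into the core; P²⁺ still has 3 valence electrons; Cl²⁺ still has 5 valence electrons.
Core electrons are held far more tightly than valence electrons, so Li tops the IE_3 order.
Valence configurations: Si²⁺ [Ne]3s², Al²⁺ [Ne]3s¹, P²⁺ [Ne]3s²3p¹, Cl²⁺ [Ne]3s²3p³.
P²⁺ loses a lone 3p electron whereas Si²⁺ must break into a filled 3s² pair, so IE_3(Si) > IE_3(P) even though P has the higher nuclear charge.
Tabulated IE_3 (kJ/mol): Si 3232, Al 2745, Li 11815, P 2914, Cl 3822.
So the third ionization energies run Al < P < Si < Cl < Li.

Al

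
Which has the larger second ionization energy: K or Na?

Na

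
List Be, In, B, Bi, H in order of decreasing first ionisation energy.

H > Be > B > Bi > In

First ionization energy rises across a period (greater Z_eff holds electrons more tightly) and falls down a group (valence electrons are farther from the nucleus).
Here both period and group differ, so the two effects have to be weighed against each other.
Bi > In: period and group pull opposite ways; the across-period shift dominates (703 vs 558 kJ/mol).
B > Bi: the two effects oppose for this pair; the down-group effect wins (801 vs 703 kJ/mol).
Be > B: this pair runs against the simple trend — see the exception note.
H > Be: period and group pull opposite ways; the down-group shift dominates (1312 vs 900 kJ/mol).
Note the exception: Be has a higher first ionization energy than B, contrary to the simple trend — removing B's lone 2p electron is easier than breaking Be's filled 2s².
For reference (kJ/mol): H 1312, Be 900, B 801, In 558, Bi 703.
So from highest to lowest: H > Be > B > Bi > In.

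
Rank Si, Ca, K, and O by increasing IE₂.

After 1 electron has been removed, what remains? Si⁺ still has 3 valence electrons; Ca⁺ still has 1 valence electron; K⁺ is the bare [Ar] core; O⁺ still has 5 valence electrons.
Usually core removal costs more than valence removal, but here the competition is close: a tightly held n=2 valence electron can cost more to remove than an n=3 core electron, so the actual values have to decide it.
Valence configurations: Si⁺ [Ne]3s²3p¹, Ca⁺ [Ar]4s¹, O⁺ [He]2s²2p³.
Tabulated IE_2 (kJ/mol): Si 1577, Ca 1145, K 3052, O 3388.
Overall IE_2 order: Ca < Si < K < O.

Ca, Si, K, O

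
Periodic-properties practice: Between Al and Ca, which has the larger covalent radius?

Al is in period 3, group 13; Ca is in period 4, group 2.
Moving right in a period, electrons are added to the same shell under a stronger nuclear pull, so atoms get smaller; moving down, a new shell is opened and atoms get larger.
Neither a single period nor a single group — weigh both effects.
Ca > Al: relative to Al, both the across-period and down-group shifts push Ca's atomic radius up.
Tabulated atomic radius (pm): Al 126, Ca 171.
So Ca has the larger covalent radius (Ca > Al).

Ca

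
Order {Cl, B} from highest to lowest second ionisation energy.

The second ionization energy removes an electron from the +1 ion. For each element: Cl⁺ still has 6 valence electrons; B⁺ still has 2 valence electrons.
All are still removing valence electrons, so compare the +1 ions as you would atoms: IE_2 generally rises across a period (higher Z_eff) and falls down a group (larger shell), subject to the usual subshell exceptions.
Valence configurations: Cl⁺ [Ne]3s²3p⁴, B⁺ [He]2s².
Approximate IE_2 values (kJ/mol): Cl 2298, B 2427.
Putting it together, IE_2: Cl < B.

B, Cl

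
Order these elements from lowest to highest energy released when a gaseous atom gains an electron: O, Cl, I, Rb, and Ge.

O is in period 2, group 16; Cl is in period 3, group 17; Ge is in period 4, group 14; Rb is in period 5, group 1; I is in period 5, group 17.
Electron affinity generally becomes more exothermic across a period toward the halogens and less exothermic down a group.
These span different periods and groups, so the two trends combine.
Ge > Rb: relative to Rb, both the across-period and down-group shifts push Ge's electron affinity up.
O > Ge: relative to Ge, both the across-period and down-group shifts push O's electron affinity up.
I > O: the two effects oppose for this pair; the across-period effect wins (295 vs 141 kJ/mol).
Cl > I: Cl sits above I in group 17, so the down-group effect alone puts Cl higher.
For reference (kJ/mol): O 141, Cl 349, Ge 119, Rb 47, I 295.
So from lowest to highest: Rb < Ge < O < I < Cl.

Rb < Ge < O < I < Cl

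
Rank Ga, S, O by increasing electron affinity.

Ga < O < S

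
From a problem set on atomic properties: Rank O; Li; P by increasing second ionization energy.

The second ionization energy removes an electron from the +1 ion. For each element: O⁺ still has 5 valence electrons; Li⁺ is the bare [He] core; P⁺ still has 4 valence electrons.
Breaking into a closed-shell core is much more expensive than removing a leftover valence electron — Li has the largest IE_2 here.
Valence configurations: O⁺ [He]2s²2p³, P⁺ [Ne]3s²3p².
The numbers (kJ/mol): O 3388, Li 7298, P 1907.
Overall IE_2 order: P < O < Li.

P < O < Li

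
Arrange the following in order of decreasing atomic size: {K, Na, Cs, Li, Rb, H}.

H is in period 1, group 1; Li is in period 2, group 1; Na is in period 3, group 1; K is in period 4, group 1; Rb is in period 5, group 1; Cs is in period 6, group 1.
Radius decreases left→right (rising Z_eff, same n) and increases top→bottom (higher n).
All are in group 1, so atomic radius increases down the group.
So from largest to smallest: Cs > Rb > K > Na > Li > H.

Cs > Rb > K > Na > Li > H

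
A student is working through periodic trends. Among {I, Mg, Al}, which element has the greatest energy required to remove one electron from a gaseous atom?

I

First ionization energy rises across a period (greater Z_eff holds electrons more tightly) and falls down a group (valence electrons are farther from the nucleus).
These span different periods and groups, so the two trends combine.
Mg > Al: this pair runs against the simple trend — see the exception note.
I > Mg: the two effects oppose for this pair; the across-period effect wins (1008 vs 738 kJ/mol).
Note the exception: Mg has a higher first ionization energy than Al, contrary to the simple trend — Al's single 3p electron is easier to remove than one from Mg's filled 3s².
For reference (kJ/mol): Mg 738, Al 578, I 1008.
The greatest energy required to remove one electron from a gaseous atom among these belongs to I.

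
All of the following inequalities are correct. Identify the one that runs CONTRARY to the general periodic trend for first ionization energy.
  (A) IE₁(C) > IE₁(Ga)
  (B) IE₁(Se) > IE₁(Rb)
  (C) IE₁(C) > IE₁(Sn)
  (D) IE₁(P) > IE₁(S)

(D)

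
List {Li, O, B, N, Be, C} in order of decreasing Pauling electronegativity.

O, N, C, B, Be, Li

Li is in period 2, group 1; Be is in period 2, group 2; B is in period 2, group 13; C is in period 2, group 14; N is in period 2, group 15; O is in period 2, group 16.
Electronegativity increases across a period and decreases down a group, tracking effective nuclear charge and atomic size.
All lie in period 2, so electronegativity increases left to right.
So from highest to lowest: O > N > C > B > Be > Li.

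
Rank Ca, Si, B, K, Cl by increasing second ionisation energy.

IE_2 is the cost of taking one more electron from the +1 cation: Ca⁺ still has 1 valence electron; Si⁺ still has 3 valence electrons; B⁺ still has 2 valence electrons; K⁺ is the bare [Ar] core; Cl⁺ still has 6 valence electrons.
Breaking into a closed-shell core is much more expensive than removing a leftover valence electron — K has the largest IE_2 here.
Valence configurations: Ca⁺ [Ar]4s¹, Si⁺ [Ne]3s²3p¹, B⁺ [He]2s², Cl⁺ [Ne]3s²3p⁴.
Tabulated IE_2 (kJ/mol): Ca 1145, Si 1577, B 2427, K 3052, Cl 2298.
Putting it together, IE_2: Ca < Si < Cl < B < K.

Ca < Si < Cl < B < K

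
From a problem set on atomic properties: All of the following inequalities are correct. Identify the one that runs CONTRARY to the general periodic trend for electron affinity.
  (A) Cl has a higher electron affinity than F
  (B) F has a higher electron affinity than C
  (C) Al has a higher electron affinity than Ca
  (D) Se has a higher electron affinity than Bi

(A)

The general trend: electron affinity increases across a period and decreases down a group.
(A) Cl (period 3, group 17) vs F (period 2, group 17): the stated order contradicts the simple trend.
(B) F (period 2, group 17) vs C (period 2, group 14): the stated order agrees with the simple trend.
(C) Al (period 3, group 13) vs Ca (period 4, group 2): the stated order agrees with the simple trend.
(D) Se (period 4, group 16) vs Bi (period 6, group 15): the stated order agrees with the simple trend.
The exception is (A): F's small 2p subshell makes the incoming electron feel strong e⁻–e⁻ repulsion, so Cl actually releases more energy on gaining an electron.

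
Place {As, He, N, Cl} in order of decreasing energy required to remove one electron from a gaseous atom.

He > N > Cl > As

He is in period 1, group 18; N is in period 2, group 15; Cl is in period 3, group 17; As is in period 4, group 15.
Across a period the outer electron is held more tightly (higher IE₁); down a group it sits in a higher shell, more shielded, and comes off more easily.
Neither a single period nor a single group — weigh both effects.
Cl > As: both effects reinforce here, so Cl is clearly the higher of the two.
N > Cl: the two effects oppose for this pair; the down-group effect wins (1402 vs 1251 kJ/mol).
He > N: relative to N, both the across-period and down-group shifts push He's first ionization energy up.
Approximate values (kJ/mol): He 2372, N 1402, Cl 1251, As 947.
So from highest to lowest: He > N > Cl > As.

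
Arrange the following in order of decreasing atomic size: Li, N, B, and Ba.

Ba > Li > B > N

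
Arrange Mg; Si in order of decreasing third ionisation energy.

Consider each +2 ion: Mg²⁺ is the bare [Ne] core; Si²⁺ still has 2 valence electrons.
Breaking into a closed-shell core is much more expensive than removing a leftover valence electron — Mg has the largest IE_3 here.
Tabulated IE_3 (kJ/mol): Mg 7733, Si 3232.
Hence IE_3: Si < Mg.

Mg, Si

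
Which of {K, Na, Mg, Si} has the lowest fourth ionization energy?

IE_4 is the cost of taking one more electron from the +3 cation: K³⁺ is already 2 electrons into the core; Na³⁺ is already 2 electrons into the core; Mg³⁺ is already 1 electron into the core; Si³⁺ still has 1 valence electron.
Pulling an electron out of a noble-gas core costs far more than removing a remaining valence electron, so K, Na and Mg sit at the high end of IE_4.
Approximate IE_4 values (kJ/mol): K 5877, Na 9543, Mg 10543, Si 4356.
Overall IE_4 order: Si < K < Na < Mg.

Si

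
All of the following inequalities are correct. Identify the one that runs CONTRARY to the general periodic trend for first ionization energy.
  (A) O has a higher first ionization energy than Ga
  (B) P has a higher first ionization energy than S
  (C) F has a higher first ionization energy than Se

(B)

The general trend: first ionization energy increases across a period and decreases down a group.
(A) O (period 2, group 16) vs Ga (period 4, group 13): the stated order agrees with the simple trend.
(B) P (period 3, group 15) vs S (period 3, group 16): the stated order contradicts the simple trend.
(C) F (period 2, group 17) vs Se (period 4, group 16): the stated order agrees with the simple trend.
The exception is (B): S (3p⁴) ionizes more easily than half-filled P (3p³) because the paired 3p electron in S is pushed out by e⁻–e⁻ repulsion.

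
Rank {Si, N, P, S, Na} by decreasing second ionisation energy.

Na > N > S > P > Si

IE_2 is the cost of taking one more electron from the +1 cation: Si⁺ still has 3 valence electrons; N⁺ still has 4 valence electrons; P⁺ still has 4 valence electrons; S⁺ still has 5 valence electrons; Na⁺ is the bare [Ne] core.
Pulling an electron out of a noble-gas core costs far more than removing a remaining valence electron, so Na sits at the high end of IE_2.
Valence configurations: Si⁺ [Ne]3s²3p¹, N⁺ [He]2s²2p², P⁺ [Ne]3s²3p², S⁺ [Ne]3s²3p³.
Approximate IE_2 values (kJ/mol): Si 1577, N 2856, P 1907, S 2252, Na 4562.
Overall IE_2 order: Si < P < S < N < Na.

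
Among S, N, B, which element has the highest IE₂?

Consider each +1 ion: S⁺ still has 5 valence electrons; N⁺ still has 4 valence electrons; B⁺ still has 2 valence electrons.
All are still removing valence electrons, so compare the +1 ions as you would atoms: IE_2 generally rises across a period (higher Z_eff) and falls down a group (larger shell), subject to the usual subshell exceptions.
Valence configurations: S⁺ [Ne]3s²3p³, N⁺ [He]2s²2p², B⁺ [He]2s².
Approximate IE_2 values (kJ/mol): S 2252, N 2856, B 2427.
Overall IE_2 order: S < B < N.

N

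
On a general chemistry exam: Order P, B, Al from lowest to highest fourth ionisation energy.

P < Al < B

After 3 electrons have been removed, what remains? P³⁺ still has 2 valence electrons; B³⁺ is the bare [He] core; Al³⁺ is the bare [Ne] core.
Pulling an electron out of a noble-gas core costs far more than removing a remaining valence electron, so Al and B sit at the high end of IE_4.
The numbers (kJ/mol): P 4964, B 25026, Al 11577.
Hence IE_4: P < Al < B.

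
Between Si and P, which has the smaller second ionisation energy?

Si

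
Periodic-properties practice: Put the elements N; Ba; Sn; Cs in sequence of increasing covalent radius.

N is in period 2, group 15; Sn is in period 5, group 14; Cs is in period 6, group 1; Ba is in period 6, group 2.
Moving right in a period, electrons are added to the same shell under a stronger nuclear pull, so atoms get smaller; moving down, a new shell is opened and atoms get larger.
Neither a single period nor a single group — weigh both effects.
Sn > N: relative to N, both the across-period and down-group shifts push Sn's atomic radius up.
Ba > Sn: relative to Sn, both the across-period and down-group shifts push Ba's atomic radius up.
Cs > Ba: both are in period 6; the period trend gives Cs the larger value.
Tabulated atomic radius (pm): N 71, Sn 140, Cs 232, Ba 196.
So from smallest to largest: N < Sn < Ba < Cs.

N < Sn < Ba < Cs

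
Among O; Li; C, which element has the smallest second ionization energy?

After 1 electron has been removed, what remains? O⁺ still has 5 valence electrons; Li⁺ is the bare [He] core; C⁺ still has 3 valence electrons.
Pulling an electron out of a noble-gas core costs far more than removing a remaining valence electron, so Li sits at the high end of IE_2.
Valence configurations: O⁺ [He]2s²2p³, C⁺ [He]2s²2p¹.
Tabulated IE_2 (kJ/mol): O 3388, Li 7298, C 2353.
Hence IE_2: C < O < Li.

C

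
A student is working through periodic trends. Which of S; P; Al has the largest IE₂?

Consider each +1 ion: S⁺ still has 5 valence electrons; P⁺ still has 4 valence electrons; Al⁺ still has 2 valence electrons.
All are still removing valence electrons, so compare the +1 ions as you would atoms: IE_2 generally rises across a period (higher Z_eff) and falls down a group (larger shell), subject to the usual subshell exceptions.
Valence configurations: S⁺ [Ne]3s²3p³, P⁺ [Ne]3s²3p², Al⁺ [Ne]3s².
Tabulated IE_2 (kJ/mol): S 2252, P 1907, Al 1817.
Hence IE_2: Al < P < S.

S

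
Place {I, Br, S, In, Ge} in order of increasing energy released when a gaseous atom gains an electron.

In < Ge < S < I < Br

S is in period 3, group 16; Ge is in period 4, group 14; Br is in period 4, group 17; In is in period 5, group 13; I is in period 5, group 17.
Electron affinity generally becomes more exothermic across a period toward the halogens and less exothermic down a group.
Neither a single period nor a single group — weigh both effects.
Ge > In: relative to In, both the across-period and down-group shifts push Ge's electron affinity up.
S > Ge: relative to Ge, both the across-period and down-group shifts push S's electron affinity up.
I > S: the two effects oppose for this pair; the across-period effect wins (295 vs 200 kJ/mol).
Br > I: they share group 17; the group trend gives Br the larger value.
For reference (kJ/mol): S 200, Ge 119, Br 325, In 29, I 295.
So from lowest to highest: In < Ge < S < I < Br.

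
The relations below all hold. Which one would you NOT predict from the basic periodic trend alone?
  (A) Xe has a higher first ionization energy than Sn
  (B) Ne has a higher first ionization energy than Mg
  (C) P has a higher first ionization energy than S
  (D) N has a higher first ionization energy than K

(C)

The general trend: first ionization energy increases across a period and decreases down a group.
(A) Xe (period 5, group 18) vs Sn (period 5, group 14): the stated order agrees with the simple trend.
(B) Ne (period 2, group 18) vs Mg (period 3, group 2): the stated order agrees with the simple trend.
(C) P (period 3, group 15) vs S (period 3, group 16): the stated order contradicts the simple trend.
(D) N (period 2, group 15) vs K (period 4, group 1): the stated order agrees with the simple trend.
The exception is (C): S (3p⁴) ionizes more easily than half-filled P (3p³) because the paired 3p electron in S is pushed out by e⁻–e⁻ repulsion.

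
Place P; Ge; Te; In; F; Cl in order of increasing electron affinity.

In, P, Ge, Te, F, Cl

Adding an electron releases more energy for atoms nearer the top right (short of the noble gases).
These span different periods and groups, so the two trends combine.
P > In: relative to In, both the across-period and down-group shifts push P's electron affinity up.
Ge > P: this pair runs against the simple trend — see the exception note.
Te > Ge: period and group pull opposite ways; the across-period shift dominates (190 vs 119 kJ/mol).
F > Te: both effects reinforce here, so F is clearly the higher of the two.
Cl > F: this pair runs against the simple trend — see the exception note.
Note the exception: Ge has a higher electron affinity than P, contrary to the simple trend — adding an electron to P's half-filled np³ subshell costs electron-pairing energy.
Note the exception: Cl has a higher electron affinity than F, contrary to the simple trend — F's small 2p subshell makes the incoming electron feel strong e⁻–e⁻ repulsion, so Cl actually releases more energy on gaining an electron.
For reference (kJ/mol): F 328, P 72, Cl 349, Ge 119, In 29, Te 190.
So from lowest to highest: In < P < Ge < Te < F < Cl.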